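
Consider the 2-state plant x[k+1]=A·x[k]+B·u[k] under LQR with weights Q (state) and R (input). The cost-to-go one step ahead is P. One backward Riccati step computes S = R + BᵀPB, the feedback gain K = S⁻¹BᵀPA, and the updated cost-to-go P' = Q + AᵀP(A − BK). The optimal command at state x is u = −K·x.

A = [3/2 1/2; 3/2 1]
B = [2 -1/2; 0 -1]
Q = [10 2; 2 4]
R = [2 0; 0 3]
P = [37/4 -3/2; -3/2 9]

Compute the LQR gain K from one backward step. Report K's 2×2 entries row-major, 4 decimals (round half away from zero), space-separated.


0.4152 0.0407 -1.1292 -0.7460

BᵀP = [18.5000 -3.0000; -3.1250 -8.2500]
S = R + BᵀPB = [2 0; 0 3] + [37.0000 -6.2500; -6.2500 9.8125] = [39.0000 -6.2500; -6.2500 12.8125]
BᵀPA = [23.2500 6.2500; -17.0625 -9.8125]
K = S⁻¹·BᵀPA = [0.4152 0.0407; -1.1292 -0.7460]
A−BK = [0.1050 0.0456; 0.3708 0.2540]
AᵀP(A−BK) = [5.3927 3.3875; 3.3875 2.2380]
P' = Q + AᵀP(A−BK) = [15.3927 5.3875; 5.3875 6.2380]
tr(P') = 21.6307


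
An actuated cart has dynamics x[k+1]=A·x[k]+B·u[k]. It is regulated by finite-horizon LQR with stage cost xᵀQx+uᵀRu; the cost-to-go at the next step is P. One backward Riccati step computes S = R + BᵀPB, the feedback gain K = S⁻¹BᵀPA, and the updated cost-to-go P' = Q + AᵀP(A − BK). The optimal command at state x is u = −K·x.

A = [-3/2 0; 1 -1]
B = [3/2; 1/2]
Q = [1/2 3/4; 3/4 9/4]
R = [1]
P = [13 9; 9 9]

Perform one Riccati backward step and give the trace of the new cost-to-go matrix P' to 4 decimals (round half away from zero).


8.9130

BᵀP = [24.0000 18.0000]
S = R + BᵀPB = [1] + [45.0000] = [46.0000]
BᵀPA = [-18.0000 -18.0000]
K = S⁻¹·BᵀPA = [-0.3913 -0.3913]
A−BK = [-0.9130 0.5870; 1.1957 -0.8043]
AᵀP(A−BK) = [4.2065 -2.5435; -2.5435 1.9565]
P' = Q + AᵀP(A−BK) = [4.7065 -1.7935; -1.7935 4.2065]
tr(P') = 8.9130


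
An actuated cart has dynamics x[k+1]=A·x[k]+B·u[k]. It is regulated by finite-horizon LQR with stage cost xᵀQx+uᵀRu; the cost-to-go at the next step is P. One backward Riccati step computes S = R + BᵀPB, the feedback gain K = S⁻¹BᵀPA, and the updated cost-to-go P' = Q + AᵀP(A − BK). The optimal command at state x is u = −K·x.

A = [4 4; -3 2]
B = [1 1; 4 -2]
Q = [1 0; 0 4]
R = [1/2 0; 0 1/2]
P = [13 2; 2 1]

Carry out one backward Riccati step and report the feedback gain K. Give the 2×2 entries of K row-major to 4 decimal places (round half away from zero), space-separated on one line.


BᵀP = [21.0000 6.0000; 9.0000 0.0000]
S = R + BᵀPB = [1/2 0; 0 1/2] + [45.0000 9.0000; 9.0000 9.0000] = [45.5000 9.0000; 9.0000 9.5000]
BᵀPA = [66.0000 96.0000; 36.0000 36.0000]
K = S⁻¹·BᵀPA = [0.8626 1.6740; 2.9722 2.2036]
A−BK = [0.1651 0.1224; -0.5060 -0.2890]
AᵀP(A−BK) = [5.0655 4.1865; 4.1865 3.9658]
P' = Q + AᵀP(A−BK) = [6.0655 4.1865; 4.1865 7.9658]
tr(P') = 14.0313

0.8626 1.6740 2.9722 2.2036


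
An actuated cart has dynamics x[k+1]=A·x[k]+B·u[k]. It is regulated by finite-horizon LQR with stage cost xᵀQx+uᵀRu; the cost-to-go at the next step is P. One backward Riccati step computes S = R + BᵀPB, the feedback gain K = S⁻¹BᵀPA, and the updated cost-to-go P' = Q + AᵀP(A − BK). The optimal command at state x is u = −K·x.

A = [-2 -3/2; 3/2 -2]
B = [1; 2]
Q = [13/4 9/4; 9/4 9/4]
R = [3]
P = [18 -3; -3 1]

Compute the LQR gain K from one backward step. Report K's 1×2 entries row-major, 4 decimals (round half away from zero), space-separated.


BᵀP = [12.0000 -1.0000]
S = R + BᵀPB = [3] + [10.0000] = [13.0000]
BᵀPA = [-25.5000 -16.0000]
K = S⁻¹·BᵀPA = [-1.9615 -1.2308]
A−BK = [-0.0385 -0.2692; 5.4231 0.4615]
AᵀP(A−BK) = [42.2308 14.3654; 14.3654 6.8077]
P' = Q + AᵀP(A−BK) = [45.4808 16.6154; 16.6154 9.0577]
tr(P') = 54.5385

-1.9615 -1.2308


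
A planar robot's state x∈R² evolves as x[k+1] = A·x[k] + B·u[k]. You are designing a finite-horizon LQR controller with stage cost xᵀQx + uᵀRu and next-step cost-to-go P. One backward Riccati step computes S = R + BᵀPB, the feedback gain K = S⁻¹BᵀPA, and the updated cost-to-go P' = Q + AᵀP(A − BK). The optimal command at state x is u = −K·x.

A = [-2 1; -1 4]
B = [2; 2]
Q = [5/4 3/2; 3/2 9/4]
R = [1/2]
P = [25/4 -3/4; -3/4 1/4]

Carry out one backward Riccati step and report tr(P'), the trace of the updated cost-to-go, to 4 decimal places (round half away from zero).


BᵀP = [11.0000 -1.0000]
S = R + BᵀPB = [1/2] + [20.0000] = [20.5000]
BᵀPA = [-21.0000 7.0000]
K = S⁻¹·BᵀPA = [-1.0244 0.3415]
A−BK = [0.0488 0.3171; 1.0488 3.3171]
AᵀP(A−BK) = [0.7378 0.4207; 0.4207 1.8598]
P' = Q + AᵀP(A−BK) = [1.9878 1.9207; 1.9207 4.1098]
tr(P') = 6.0976

6.0976


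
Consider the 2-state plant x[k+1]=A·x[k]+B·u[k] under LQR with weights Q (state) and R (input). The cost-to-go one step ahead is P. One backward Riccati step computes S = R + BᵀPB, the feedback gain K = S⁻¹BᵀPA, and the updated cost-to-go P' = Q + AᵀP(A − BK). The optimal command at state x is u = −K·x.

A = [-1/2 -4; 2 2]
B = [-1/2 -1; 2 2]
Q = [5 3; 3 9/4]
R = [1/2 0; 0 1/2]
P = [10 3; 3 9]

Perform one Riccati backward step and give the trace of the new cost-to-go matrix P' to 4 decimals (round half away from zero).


BᵀP = [1.0000 16.5000; -4.0000 15.0000]
S = R + BᵀPB = [1/2 0; 0 1/2] + [32.5000 32.0000; 32.0000 34.0000] = [33.0000 32.0000; 32.0000 34.5000]
BᵀPA = [32.5000 29.0000; 32.0000 46.0000]
K = S⁻¹·BᵀPA = [0.8493 -4.1179; 0.1397 5.1528]
A−BK = [0.0644 -0.9061; 0.0218 -0.0699]
AᵀP(A−BK) = [0.4247 -2.0590; -2.0590 30.3886]
P' = Q + AᵀP(A−BK) = [5.4247 0.9410; 0.9410 32.6386]
tr(P') = 38.0633

38.0633


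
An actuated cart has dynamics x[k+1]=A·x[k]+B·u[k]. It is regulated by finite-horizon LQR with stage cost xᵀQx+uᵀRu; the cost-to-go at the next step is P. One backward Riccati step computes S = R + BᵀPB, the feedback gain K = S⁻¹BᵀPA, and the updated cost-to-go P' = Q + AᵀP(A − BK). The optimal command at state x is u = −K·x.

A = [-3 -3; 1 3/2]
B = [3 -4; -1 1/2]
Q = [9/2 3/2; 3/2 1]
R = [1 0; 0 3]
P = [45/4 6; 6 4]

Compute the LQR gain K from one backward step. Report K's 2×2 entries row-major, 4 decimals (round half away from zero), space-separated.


-0.6226 -0.6792 0.2453 0.1397

BᵀP = [27.7500 14.0000; -42.0000 -22.0000]
S = R + BᵀPB = [1 0; 0 3] + [69.2500 -104.0000; -104.0000 157.0000] = [70.2500 -104.0000; -104.0000 160.0000]
BᵀPA = [-69.2500 -62.2500; 104.0000 93.0000]
K = S⁻¹·BᵀPA = [-0.6226 -0.6792; 0.2453 0.1397]
A−BK = [-0.1509 -0.4033; 0.2547 0.7509]
AᵀP(A−BK) = [0.6226 0.6792; 0.6792 0.9711]
P' = Q + AᵀP(A−BK) = [5.1226 2.1792; 2.1792 1.9711]
tr(P') = 7.0938


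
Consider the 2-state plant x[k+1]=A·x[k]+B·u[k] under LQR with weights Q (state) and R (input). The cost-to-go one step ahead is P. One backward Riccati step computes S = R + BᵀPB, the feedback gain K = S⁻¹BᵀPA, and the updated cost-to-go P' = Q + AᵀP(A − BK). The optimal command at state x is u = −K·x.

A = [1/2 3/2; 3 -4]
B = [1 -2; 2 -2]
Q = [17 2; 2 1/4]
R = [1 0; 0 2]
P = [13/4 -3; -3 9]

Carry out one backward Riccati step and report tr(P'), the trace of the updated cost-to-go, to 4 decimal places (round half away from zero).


BᵀP = [-2.7500 15.0000; -0.5000 -12.0000]
S = R + BᵀPB = [1 0; 0 2] + [27.2500 -24.5000; -24.5000 25.0000] = [28.2500 -24.5000; -24.5000 27.0000]
BᵀPA = [43.6250 -64.1250; -36.2500 47.2500]
K = S⁻¹·BᵀPA = [1.7831 -3.5308; 0.2754 -1.4538]
A−BK = [-0.7323 2.1231; -0.0154 0.1538]
AᵀP(A−BK) = [5.0085 -11.7346; -11.7346 29.5962]
P' = Q + AᵀP(A−BK) = [22.0085 -9.7346; -9.7346 29.8462]
tr(P') = 51.8546

51.8546


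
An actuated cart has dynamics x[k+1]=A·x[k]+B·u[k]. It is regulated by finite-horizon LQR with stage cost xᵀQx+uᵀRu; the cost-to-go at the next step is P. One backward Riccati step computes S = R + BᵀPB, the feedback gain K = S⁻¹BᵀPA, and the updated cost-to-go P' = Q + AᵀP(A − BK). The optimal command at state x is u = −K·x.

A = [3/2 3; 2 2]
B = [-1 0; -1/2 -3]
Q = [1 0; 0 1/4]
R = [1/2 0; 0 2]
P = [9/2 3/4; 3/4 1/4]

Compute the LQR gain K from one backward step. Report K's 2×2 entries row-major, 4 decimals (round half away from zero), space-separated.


-1.4439 -2.6912 -0.2553 -0.2789

BᵀP = [-4.8750 -0.8750; -2.2500 -0.7500]
S = R + BᵀPB = [1/2 0; 0 2] + [5.3125 2.6250; 2.6250 2.2500] = [5.8125 2.6250; 2.6250 4.2500]
BᵀPA = [-9.0625 -16.3750; -4.8750 -8.2500]
K = S⁻¹·BᵀPA = [-1.4439 -2.6912; -0.2553 -0.2789]
A−BK = [0.0561 0.3088; 0.5123 -0.1825]
AᵀP(A−BK) = [1.2956 2.2509; 2.2509 4.1298]
P' = Q + AᵀP(A−BK) = [2.2956 2.2509; 2.2509 4.3798]
tr(P') = 6.6754


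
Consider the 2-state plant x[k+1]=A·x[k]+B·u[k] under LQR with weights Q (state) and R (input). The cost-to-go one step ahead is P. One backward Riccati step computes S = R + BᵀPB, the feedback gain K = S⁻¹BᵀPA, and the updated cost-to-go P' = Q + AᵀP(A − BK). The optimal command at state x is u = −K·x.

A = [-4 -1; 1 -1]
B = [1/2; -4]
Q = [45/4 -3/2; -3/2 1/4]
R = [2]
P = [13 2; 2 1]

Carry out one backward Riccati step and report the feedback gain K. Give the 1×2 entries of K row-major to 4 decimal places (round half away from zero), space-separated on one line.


BᵀP = [-1.5000 -3.0000]
S = R + BᵀPB = [2] + [11.2500] = [13.2500]
BᵀPA = [3.0000 4.5000]
K = S⁻¹·BᵀPA = [0.2264 0.3396]
A−BK = [-4.1132 -1.1698; 1.9057 0.3585]
AᵀP(A−BK) = [192.3208 55.9811; 55.9811 16.4717]
P' = Q + AᵀP(A−BK) = [203.5708 54.4811; 54.4811 16.7217]
tr(P') = 220.2925

0.2264 0.3396


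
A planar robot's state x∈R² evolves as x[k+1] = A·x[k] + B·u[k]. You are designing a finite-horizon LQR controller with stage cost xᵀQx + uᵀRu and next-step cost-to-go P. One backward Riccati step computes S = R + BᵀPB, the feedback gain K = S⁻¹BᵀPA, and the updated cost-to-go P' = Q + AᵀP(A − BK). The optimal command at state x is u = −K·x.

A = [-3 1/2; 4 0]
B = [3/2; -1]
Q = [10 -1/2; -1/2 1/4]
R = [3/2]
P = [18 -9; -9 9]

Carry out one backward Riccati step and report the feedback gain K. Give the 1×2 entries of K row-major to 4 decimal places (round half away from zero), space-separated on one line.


BᵀP = [36.0000 -22.5000]
S = R + BᵀPB = [3/2] + [76.5000] = [78.0000]
BᵀPA = [-198.0000 18.0000]
K = S⁻¹·BᵀPA = [-2.5385 0.2308]
A−BK = [0.8077 0.1538; 1.4615 0.2308]
AᵀP(A−BK) = [19.3846 0.6923; 0.6923 0.3462]
P' = Q + AᵀP(A−BK) = [29.3846 0.1923; 0.1923 0.5962]
tr(P') = 29.9808

-2.5385 0.2308


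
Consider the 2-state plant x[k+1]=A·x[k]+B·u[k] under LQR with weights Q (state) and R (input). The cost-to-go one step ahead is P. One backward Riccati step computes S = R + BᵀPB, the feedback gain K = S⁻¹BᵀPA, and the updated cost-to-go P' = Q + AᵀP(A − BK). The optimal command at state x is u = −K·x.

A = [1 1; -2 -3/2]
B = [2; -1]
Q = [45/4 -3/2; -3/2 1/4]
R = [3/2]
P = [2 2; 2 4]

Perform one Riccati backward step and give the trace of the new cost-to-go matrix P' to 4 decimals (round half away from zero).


BᵀP = [2.0000 0.0000]
S = R + BᵀPB = [3/2] + [4.0000] = [5.5000]
BᵀPA = [2.0000 2.0000]
K = S⁻¹·BᵀPA = [0.3636 0.3636]
A−BK = [0.2727 0.2727; -1.6364 -1.1364]
AᵀP(A−BK) = [9.2727 6.2727; 6.2727 4.2727]
P' = Q + AᵀP(A−BK) = [20.5227 4.7727; 4.7727 4.5227]
tr(P') = 25.0455

25.0455


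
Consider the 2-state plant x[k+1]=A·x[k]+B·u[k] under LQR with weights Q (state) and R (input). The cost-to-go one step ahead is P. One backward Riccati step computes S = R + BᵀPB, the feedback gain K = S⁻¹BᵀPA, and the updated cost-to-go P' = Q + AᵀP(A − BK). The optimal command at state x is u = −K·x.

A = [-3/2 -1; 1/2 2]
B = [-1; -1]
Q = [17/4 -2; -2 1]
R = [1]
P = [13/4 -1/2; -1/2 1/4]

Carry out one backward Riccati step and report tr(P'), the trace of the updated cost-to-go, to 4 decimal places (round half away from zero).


BᵀP = [-2.7500 0.2500]
S = R + BᵀPB = [1] + [2.5000] = [3.5000]
BᵀPA = [4.2500 3.2500]
K = S⁻¹·BᵀPA = [1.2143 0.9286]
A−BK = [-0.2857 -0.0714; 1.7143 2.9286]
AᵀP(A−BK) = [2.9643 2.9286; 2.9286 3.2321]
P' = Q + AᵀP(A−BK) = [7.2143 0.9286; 0.9286 4.2321]
tr(P') = 11.4464

11.4464


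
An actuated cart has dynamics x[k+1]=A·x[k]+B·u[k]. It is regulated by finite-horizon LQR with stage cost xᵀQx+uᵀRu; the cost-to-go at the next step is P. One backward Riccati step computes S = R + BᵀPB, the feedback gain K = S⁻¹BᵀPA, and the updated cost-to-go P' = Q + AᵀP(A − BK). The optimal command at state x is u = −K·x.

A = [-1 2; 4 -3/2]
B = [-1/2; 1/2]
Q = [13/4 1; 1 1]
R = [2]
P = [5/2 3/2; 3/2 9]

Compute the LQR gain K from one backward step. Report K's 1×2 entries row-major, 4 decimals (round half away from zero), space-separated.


3.7576 -1.6061

BᵀP = [-0.5000 3.7500]
S = R + BᵀPB = [2] + [2.1250] = [4.1250]
BᵀPA = [15.5000 -6.6250]
K = S⁻¹·BᵀPA = [3.7576 -1.6061]
A−BK = [0.8788 1.1970; 2.1212 -0.6970]
AᵀP(A−BK) = [76.2576 -19.8561; -19.8561 10.6098]
P' = Q + AᵀP(A−BK) = [79.5076 -18.8561; -18.8561 11.6098]
tr(P') = 91.1174


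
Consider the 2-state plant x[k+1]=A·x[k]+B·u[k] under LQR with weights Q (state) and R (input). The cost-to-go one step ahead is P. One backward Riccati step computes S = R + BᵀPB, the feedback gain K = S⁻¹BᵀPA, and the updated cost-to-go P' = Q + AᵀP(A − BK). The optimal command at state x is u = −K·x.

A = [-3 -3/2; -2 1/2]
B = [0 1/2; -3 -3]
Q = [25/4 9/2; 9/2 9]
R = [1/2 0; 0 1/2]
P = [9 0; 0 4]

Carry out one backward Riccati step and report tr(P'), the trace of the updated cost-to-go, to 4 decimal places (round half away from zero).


48.8482

BᵀP = [0.0000 -12.0000; 4.5000 -12.0000]
S = R + BᵀPB = [1/2 0; 0 1/2] + [36.0000 36.0000; 36.0000 38.2500] = [36.5000 36.0000; 36.0000 38.7500]
BᵀPA = [24.0000 -6.0000; 10.5000 -12.7500]
K = S⁻¹·BᵀPA = [4.6631 1.9134; -4.0612 -2.1067]
A−BK = [-0.9694 -0.4467; -0.1943 -0.0797]
AᵀP(A−BK) = [27.7276 12.6980; 12.6980 5.8706]
P' = Q + AᵀP(A−BK) = [33.9776 17.1980; 17.1980 14.8706]
tr(P') = 48.8482


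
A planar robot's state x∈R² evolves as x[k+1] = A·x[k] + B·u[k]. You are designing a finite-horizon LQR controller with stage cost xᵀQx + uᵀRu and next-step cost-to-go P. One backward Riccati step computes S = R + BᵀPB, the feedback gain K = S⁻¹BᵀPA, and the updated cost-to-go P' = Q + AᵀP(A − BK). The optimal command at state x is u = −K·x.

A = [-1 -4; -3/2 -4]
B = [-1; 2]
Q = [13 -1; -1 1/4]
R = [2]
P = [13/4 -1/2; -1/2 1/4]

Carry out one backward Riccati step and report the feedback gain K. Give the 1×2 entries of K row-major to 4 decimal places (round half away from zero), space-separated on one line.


BᵀP = [-4.2500 1.0000]
S = R + BᵀPB = [2] + [6.2500] = [8.2500]
BᵀPA = [2.7500 13.0000]
K = S⁻¹·BᵀPA = [0.3333 1.5758]
A−BK = [-0.6667 -2.4242; -2.1667 -7.1515]
AᵀP(A−BK) = [1.3958 5.1667; 5.1667 19.5152]
P' = Q + AᵀP(A−BK) = [14.3958 4.1667; 4.1667 19.7652]
tr(P') = 34.1610

0.3333 1.5758


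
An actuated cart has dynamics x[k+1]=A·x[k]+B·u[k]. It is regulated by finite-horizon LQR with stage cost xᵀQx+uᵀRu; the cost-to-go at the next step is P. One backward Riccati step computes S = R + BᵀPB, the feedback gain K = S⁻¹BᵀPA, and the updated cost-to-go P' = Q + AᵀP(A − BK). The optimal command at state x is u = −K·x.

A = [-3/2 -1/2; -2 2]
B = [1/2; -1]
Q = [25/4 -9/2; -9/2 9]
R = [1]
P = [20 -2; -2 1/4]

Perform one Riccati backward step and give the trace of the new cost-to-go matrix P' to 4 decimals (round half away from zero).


21.3712

BᵀP = [12.0000 -1.2500]
S = R + BᵀPB = [1] + [7.2500] = [8.2500]
BᵀPA = [-15.5000 -8.5000]
K = S⁻¹·BᵀPA = [-1.8788 -1.0303]
A−BK = [-0.5606 0.0152; -3.8788 0.9697]
AᵀP(A−BK) = [4.8788 2.0303; 2.0303 1.2424]
P' = Q + AᵀP(A−BK) = [11.1288 -2.4697; -2.4697 10.2424]
tr(P') = 21.3712


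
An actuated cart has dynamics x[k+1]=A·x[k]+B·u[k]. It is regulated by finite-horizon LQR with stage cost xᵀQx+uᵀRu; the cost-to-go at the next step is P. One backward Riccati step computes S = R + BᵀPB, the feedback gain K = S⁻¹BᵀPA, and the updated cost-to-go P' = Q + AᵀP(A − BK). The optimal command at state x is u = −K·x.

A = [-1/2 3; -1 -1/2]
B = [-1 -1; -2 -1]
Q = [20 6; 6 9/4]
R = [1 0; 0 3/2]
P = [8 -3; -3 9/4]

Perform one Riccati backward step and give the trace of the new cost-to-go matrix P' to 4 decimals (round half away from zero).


BᵀP = [-2.0000 -1.5000; -5.0000 0.7500]
S = R + BᵀPB = [1 0; 0 3/2] + [5.0000 3.5000; 3.5000 4.2500] = [6.0000 3.5000; 3.5000 5.7500]
BᵀPA = [2.5000 -5.2500; 1.7500 -15.3750]
K = S⁻¹·BᵀPA = [0.3708 1.0618; 0.0787 -3.3202]
A−BK = [-0.0506 0.7416; -0.1798 -1.6966]
AᵀP(A−BK) = [0.1854 0.5309; 0.5309 36.0885]
P' = Q + AᵀP(A−BK) = [20.1854 6.5309; 6.5309 38.3385]
tr(P') = 58.5239

58.5239


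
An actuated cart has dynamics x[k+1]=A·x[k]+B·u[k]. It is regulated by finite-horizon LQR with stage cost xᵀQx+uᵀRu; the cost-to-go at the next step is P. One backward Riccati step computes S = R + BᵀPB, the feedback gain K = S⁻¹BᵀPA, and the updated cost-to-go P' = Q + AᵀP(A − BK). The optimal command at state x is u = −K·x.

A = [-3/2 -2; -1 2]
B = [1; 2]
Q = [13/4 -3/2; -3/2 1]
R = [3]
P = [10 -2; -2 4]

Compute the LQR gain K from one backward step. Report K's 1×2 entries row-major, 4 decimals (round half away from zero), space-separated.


-0.7143 0.0000

BᵀP = [6.0000 6.0000]
S = R + BᵀPB = [3] + [18.0000] = [21.0000]
BᵀPA = [-15.0000 0.0000]
K = S⁻¹·BᵀPA = [-0.7143 0.0000]
A−BK = [-0.7857 -2.0000; 0.4286 2.0000]
AᵀP(A−BK) = [9.7857 24.0000; 24.0000 72.0000]
P' = Q + AᵀP(A−BK) = [13.0357 22.5000; 22.5000 73.0000]
tr(P') = 86.0357


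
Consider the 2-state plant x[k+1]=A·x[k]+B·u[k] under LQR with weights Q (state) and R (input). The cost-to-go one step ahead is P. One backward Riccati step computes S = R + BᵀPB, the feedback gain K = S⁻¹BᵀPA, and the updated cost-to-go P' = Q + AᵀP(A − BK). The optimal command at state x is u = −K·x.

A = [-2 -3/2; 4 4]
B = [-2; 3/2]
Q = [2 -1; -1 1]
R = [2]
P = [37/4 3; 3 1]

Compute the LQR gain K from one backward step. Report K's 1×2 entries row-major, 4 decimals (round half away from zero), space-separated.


0.4301 0.1290

BᵀP = [-14.0000 -4.5000]
S = R + BᵀPB = [2] + [21.2500] = [23.2500]
BᵀPA = [10.0000 3.0000]
K = S⁻¹·BᵀPA = [0.4301 0.1290]
A−BK = [-1.1398 -1.2419; 3.3548 3.8065]
AᵀP(A−BK) = [0.6989 0.4597; 0.4597 0.4254]
P' = Q + AᵀP(A−BK) = [2.6989 -0.5403; -0.5403 1.4254]
tr(P') = 4.1243


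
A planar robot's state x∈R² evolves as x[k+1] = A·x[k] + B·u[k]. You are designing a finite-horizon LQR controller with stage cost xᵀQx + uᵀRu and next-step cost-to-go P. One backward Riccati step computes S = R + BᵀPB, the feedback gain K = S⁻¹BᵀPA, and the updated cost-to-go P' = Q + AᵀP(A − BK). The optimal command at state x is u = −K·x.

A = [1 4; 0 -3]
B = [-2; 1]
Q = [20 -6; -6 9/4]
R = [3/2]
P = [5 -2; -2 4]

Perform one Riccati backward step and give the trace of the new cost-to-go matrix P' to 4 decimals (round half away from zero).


32.2052

BᵀP = [-12.0000 8.0000]
S = R + BᵀPB = [3/2] + [32.0000] = [33.5000]
BᵀPA = [-12.0000 -72.0000]
K = S⁻¹·BᵀPA = [-0.3582 -2.1493]
A−BK = [0.2836 -0.2985; 0.3582 -0.8507]
AᵀP(A−BK) = [0.7015 0.2090; 0.2090 9.2537]
P' = Q + AᵀP(A−BK) = [20.7015 -5.7910; -5.7910 11.5037]
tr(P') = 32.2052


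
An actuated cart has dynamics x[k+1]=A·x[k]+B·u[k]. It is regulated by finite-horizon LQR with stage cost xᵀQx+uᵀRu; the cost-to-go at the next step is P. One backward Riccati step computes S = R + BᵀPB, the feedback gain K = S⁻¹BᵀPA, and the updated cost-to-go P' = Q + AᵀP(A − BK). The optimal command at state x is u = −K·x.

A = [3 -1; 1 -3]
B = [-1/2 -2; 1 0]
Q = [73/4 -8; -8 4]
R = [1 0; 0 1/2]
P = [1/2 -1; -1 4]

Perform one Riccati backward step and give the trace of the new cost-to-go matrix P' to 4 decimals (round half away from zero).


BᵀP = [-1.2500 4.5000; -1.0000 2.0000]
S = R + BᵀPB = [1 0; 0 1/2] + [5.1250 2.5000; 2.5000 2.0000] = [6.1250 2.5000; 2.5000 2.5000]
BᵀPA = [0.7500 -12.2500; -1.0000 -5.0000]
K = S⁻¹·BᵀPA = [0.4828 -2.0000; -0.8828 0.0000]
A−BK = [1.4759 -2.0000; 0.5172 -1.0000]
AᵀP(A−BK) = [1.2552 -2.0000; -2.0000 6.0000]
P' = Q + AᵀP(A−BK) = [19.5052 -10.0000; -10.0000 10.0000]
tr(P') = 29.5052

29.5052


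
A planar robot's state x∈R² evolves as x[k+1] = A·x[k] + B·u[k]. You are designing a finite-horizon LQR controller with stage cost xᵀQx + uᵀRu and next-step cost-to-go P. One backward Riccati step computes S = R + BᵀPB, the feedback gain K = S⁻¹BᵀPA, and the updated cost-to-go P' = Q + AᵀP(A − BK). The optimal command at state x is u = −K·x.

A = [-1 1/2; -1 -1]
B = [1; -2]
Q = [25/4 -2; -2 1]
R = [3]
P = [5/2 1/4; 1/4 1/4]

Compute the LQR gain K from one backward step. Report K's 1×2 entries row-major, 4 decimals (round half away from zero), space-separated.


-0.3182 0.2273

BᵀP = [2.0000 -0.2500]
S = R + BᵀPB = [3] + [2.5000] = [5.5000]
BᵀPA = [-1.7500 1.2500]
K = S⁻¹·BᵀPA = [-0.3182 0.2273]
A−BK = [-0.6818 0.2727; -1.6364 -0.5455]
AᵀP(A−BK) = [2.6932 -0.4773; -0.4773 0.3409]
P' = Q + AᵀP(A−BK) = [8.9432 -2.4773; -2.4773 1.3409]
tr(P') = 10.2841


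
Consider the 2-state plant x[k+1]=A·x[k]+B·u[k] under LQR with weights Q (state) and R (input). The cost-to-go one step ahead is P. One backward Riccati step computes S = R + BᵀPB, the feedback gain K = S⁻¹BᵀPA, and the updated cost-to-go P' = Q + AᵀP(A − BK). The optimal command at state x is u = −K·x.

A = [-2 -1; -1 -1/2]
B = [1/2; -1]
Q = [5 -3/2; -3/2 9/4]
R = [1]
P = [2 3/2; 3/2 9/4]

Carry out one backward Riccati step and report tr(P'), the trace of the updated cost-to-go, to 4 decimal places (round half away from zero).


BᵀP = [-0.5000 -1.5000]
S = R + BᵀPB = [1] + [1.2500] = [2.2500]
BᵀPA = [2.5000 1.2500]
K = S⁻¹·BᵀPA = [1.1111 0.5556]
A−BK = [-2.5556 -1.2778; 0.1111 0.0556]
AᵀP(A−BK) = [13.4722 6.7361; 6.7361 3.3681]
P' = Q + AᵀP(A−BK) = [18.4722 5.2361; 5.2361 5.6181]
tr(P') = 24.0903

24.0903


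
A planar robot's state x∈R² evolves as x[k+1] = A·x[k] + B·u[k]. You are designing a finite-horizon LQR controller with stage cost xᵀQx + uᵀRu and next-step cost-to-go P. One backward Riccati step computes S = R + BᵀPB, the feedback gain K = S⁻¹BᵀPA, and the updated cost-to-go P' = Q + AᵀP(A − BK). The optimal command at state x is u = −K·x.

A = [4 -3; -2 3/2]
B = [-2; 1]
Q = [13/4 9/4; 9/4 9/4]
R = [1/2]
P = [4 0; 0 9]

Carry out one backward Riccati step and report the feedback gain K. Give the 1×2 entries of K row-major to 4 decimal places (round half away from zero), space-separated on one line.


BᵀP = [-8.0000 9.0000]
S = R + BᵀPB = [1/2] + [25.0000] = [25.5000]
BᵀPA = [-50.0000 37.5000]
K = S⁻¹·BᵀPA = [-1.9608 1.4706]
A−BK = [0.0784 -0.0588; -0.0392 0.0294]
AᵀP(A−BK) = [1.9608 -1.4706; -1.4706 1.1029]
P' = Q + AᵀP(A−BK) = [5.2108 0.7794; 0.7794 3.3529]
tr(P') = 8.5637

-1.9608 1.4706


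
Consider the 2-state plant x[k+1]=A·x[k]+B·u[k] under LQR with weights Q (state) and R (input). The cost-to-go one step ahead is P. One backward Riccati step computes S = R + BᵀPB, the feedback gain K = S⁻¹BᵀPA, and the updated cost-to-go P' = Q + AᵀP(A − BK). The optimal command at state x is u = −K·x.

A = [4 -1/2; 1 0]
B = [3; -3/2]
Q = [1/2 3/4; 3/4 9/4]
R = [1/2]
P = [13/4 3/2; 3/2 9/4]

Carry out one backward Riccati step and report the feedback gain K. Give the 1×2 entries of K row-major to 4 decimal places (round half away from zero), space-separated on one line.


BᵀP = [7.5000 1.1250]
S = R + BᵀPB = [1/2] + [20.8125] = [21.3125]
BᵀPA = [31.1250 -3.7500]
K = S⁻¹·BᵀPA = [1.4604 -0.1760]
A−BK = [-0.3812 0.0279; 3.1906 -0.2639]
AᵀP(A−BK) = [20.7947 -1.7735; -1.7735 0.1527]
P' = Q + AᵀP(A−BK) = [21.2947 -1.0235; -1.0235 2.4027]
tr(P') = 23.6974

1.4604 -0.1760


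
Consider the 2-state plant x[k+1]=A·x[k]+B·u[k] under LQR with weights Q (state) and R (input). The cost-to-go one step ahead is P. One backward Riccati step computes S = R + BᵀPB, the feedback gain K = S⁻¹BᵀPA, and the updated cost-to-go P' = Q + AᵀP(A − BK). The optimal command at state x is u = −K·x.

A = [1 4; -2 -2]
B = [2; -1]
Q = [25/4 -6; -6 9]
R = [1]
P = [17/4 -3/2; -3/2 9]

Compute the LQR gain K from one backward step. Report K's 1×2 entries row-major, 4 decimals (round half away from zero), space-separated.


1.0303 1.9394

BᵀP = [10.0000 -12.0000]
S = R + BᵀPB = [1] + [32.0000] = [33.0000]
BᵀPA = [34.0000 64.0000]
K = S⁻¹·BᵀPA = [1.0303 1.9394]
A−BK = [-1.0606 0.1212; -0.9697 -0.0606]
AᵀP(A−BK) = [11.2197 2.0606; 2.0606 3.8788]
P' = Q + AᵀP(A−BK) = [17.4697 -3.9394; -3.9394 12.8788]
tr(P') = 30.3485


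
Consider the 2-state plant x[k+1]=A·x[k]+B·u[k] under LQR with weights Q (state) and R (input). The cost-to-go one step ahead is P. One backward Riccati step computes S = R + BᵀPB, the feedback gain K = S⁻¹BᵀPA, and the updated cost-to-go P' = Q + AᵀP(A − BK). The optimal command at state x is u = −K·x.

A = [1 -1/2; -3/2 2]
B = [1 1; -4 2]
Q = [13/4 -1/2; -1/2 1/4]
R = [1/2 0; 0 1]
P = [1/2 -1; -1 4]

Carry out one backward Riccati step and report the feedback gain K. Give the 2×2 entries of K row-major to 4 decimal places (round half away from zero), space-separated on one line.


0.4425 -0.4707 0.0781 0.0640

BᵀP = [4.5000 -17.0000; -1.5000 7.0000]
S = R + BᵀPB = [1/2 0; 0 1] + [72.5000 -29.5000; -29.5000 12.5000] = [73.0000 -29.5000; -29.5000 13.5000]
BᵀPA = [30.0000 -36.2500; -12.0000 14.7500]
K = S⁻¹·BᵀPA = [0.4425 -0.4707; 0.0781 0.0640]
A−BK = [0.4794 -0.0933; 0.1139 -0.0108]
AᵀP(A−BK) = [0.1616 -0.1106; -0.1106 0.1177]
P' = Q + AᵀP(A−BK) = [3.4116 -0.6106; -0.6106 0.3677]
tr(P') = 3.7793


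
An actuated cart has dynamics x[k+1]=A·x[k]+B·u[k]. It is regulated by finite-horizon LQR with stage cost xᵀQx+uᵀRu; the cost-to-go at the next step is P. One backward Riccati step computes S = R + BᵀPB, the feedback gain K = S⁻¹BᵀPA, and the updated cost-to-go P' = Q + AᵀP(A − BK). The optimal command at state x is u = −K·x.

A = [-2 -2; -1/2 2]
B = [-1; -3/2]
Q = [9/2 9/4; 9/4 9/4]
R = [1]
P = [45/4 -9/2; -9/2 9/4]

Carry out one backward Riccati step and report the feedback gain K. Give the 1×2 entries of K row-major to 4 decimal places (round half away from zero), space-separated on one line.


2.2131 2.9508

BᵀP = [-4.5000 1.1250]
S = R + BᵀPB = [1] + [2.8125] = [3.8125]
BᵀPA = [8.4375 11.2500]
K = S⁻¹·BᵀPA = [2.2131 2.9508]
A−BK = [0.2131 0.9508; 2.8197 6.4262]
AᵀP(A−BK) = [17.8893 31.3525; 31.3525 56.8033]
P' = Q + AᵀP(A−BK) = [22.3893 33.6025; 33.6025 59.0533]
tr(P') = 81.4426


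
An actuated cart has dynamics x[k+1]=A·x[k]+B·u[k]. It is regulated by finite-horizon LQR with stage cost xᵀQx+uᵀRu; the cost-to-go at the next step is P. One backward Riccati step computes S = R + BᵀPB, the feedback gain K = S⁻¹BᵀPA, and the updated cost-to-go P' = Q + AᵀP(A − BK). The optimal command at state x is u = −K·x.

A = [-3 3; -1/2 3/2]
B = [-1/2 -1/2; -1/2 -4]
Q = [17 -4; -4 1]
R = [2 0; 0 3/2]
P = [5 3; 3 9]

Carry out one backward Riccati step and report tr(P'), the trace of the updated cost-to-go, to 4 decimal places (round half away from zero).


BᵀP = [-4.0000 -6.0000; -14.5000 -37.5000]
S = R + BᵀPB = [2 0; 0 3/2] + [5.0000 26.0000; 26.0000 157.2500] = [7.0000 26.0000; 26.0000 158.7500]
BᵀPA = [15.0000 -21.0000; 62.2500 -99.7500]
K = S⁻¹·BᵀPA = [1.7524 -1.7007; 0.1051 -0.3498]
A−BK = [-2.0712 1.9747; 0.7967 -0.7496]
AᵀP(A−BK) = [23.4202 -22.4638; -22.4638 21.6419]
P' = Q + AᵀP(A−BK) = [40.4202 -26.4638; -26.4638 22.6419]
tr(P') = 63.0620

63.0620


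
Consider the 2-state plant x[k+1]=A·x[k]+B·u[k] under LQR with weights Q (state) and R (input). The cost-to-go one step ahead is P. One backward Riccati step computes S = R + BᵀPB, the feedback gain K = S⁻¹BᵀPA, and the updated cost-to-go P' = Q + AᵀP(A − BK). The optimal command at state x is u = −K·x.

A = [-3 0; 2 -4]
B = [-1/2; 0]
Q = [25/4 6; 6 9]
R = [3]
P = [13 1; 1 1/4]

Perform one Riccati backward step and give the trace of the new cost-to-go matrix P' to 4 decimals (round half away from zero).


69.8500

BᵀP = [-6.5000 -0.5000]
S = R + BᵀPB = [3] + [3.2500] = [6.2500]
BᵀPA = [18.5000 2.0000]
K = S⁻¹·BᵀPA = [2.9600 0.3200]
A−BK = [-1.5200 0.1600; 2.0000 -4.0000]
AᵀP(A−BK) = [51.2400 4.0800; 4.0800 3.3600]
P' = Q + AᵀP(A−BK) = [57.4900 10.0800; 10.0800 12.3600]
tr(P') = 69.8500


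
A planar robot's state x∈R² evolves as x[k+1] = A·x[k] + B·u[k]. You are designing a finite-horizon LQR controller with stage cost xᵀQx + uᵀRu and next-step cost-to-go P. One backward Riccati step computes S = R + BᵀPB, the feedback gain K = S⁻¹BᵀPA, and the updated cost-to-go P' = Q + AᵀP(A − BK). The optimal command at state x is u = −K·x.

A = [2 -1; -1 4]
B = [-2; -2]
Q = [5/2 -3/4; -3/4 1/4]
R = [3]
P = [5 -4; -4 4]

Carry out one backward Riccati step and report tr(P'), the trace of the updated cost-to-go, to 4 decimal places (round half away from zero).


BᵀP = [-2.0000 0.0000]
S = R + BᵀPB = [3] + [4.0000] = [7.0000]
BᵀPA = [-4.0000 2.0000]
K = S⁻¹·BᵀPA = [-0.5714 0.2857]
A−BK = [0.8571 -0.4286; -2.1429 4.5714]
AᵀP(A−BK) = [37.7143 -60.8571; -60.8571 100.4286]
P' = Q + AᵀP(A−BK) = [40.2143 -61.6071; -61.6071 100.6786]
tr(P') = 140.8929

140.8929


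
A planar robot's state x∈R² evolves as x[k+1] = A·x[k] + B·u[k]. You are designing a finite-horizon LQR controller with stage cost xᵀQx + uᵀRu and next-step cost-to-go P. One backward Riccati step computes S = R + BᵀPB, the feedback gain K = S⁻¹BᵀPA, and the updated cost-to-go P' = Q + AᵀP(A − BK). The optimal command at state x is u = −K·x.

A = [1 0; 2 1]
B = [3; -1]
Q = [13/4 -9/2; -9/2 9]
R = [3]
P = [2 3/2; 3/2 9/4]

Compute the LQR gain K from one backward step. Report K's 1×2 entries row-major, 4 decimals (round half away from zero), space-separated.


BᵀP = [4.5000 2.2500]
S = R + BᵀPB = [3] + [11.2500] = [14.2500]
BᵀPA = [9.0000 2.2500]
K = S⁻¹·BᵀPA = [0.6316 0.1579]
A−BK = [-0.8947 -0.4737; 2.6316 1.1579]
AᵀP(A−BK) = [11.3158 4.5789; 4.5789 1.8947]
P' = Q + AᵀP(A−BK) = [14.5658 0.0789; 0.0789 10.8947]
tr(P') = 25.4605

0.6316 0.1579


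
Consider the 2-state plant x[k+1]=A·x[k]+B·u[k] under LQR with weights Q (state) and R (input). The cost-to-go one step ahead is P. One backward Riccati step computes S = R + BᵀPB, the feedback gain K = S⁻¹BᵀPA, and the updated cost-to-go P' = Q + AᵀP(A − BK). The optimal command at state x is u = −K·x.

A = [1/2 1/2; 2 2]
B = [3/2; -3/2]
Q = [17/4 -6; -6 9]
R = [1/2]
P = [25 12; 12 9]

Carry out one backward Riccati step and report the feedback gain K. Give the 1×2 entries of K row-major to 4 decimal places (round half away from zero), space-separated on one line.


BᵀP = [19.5000 4.5000]
S = R + BᵀPB = [1/2] + [22.5000] = [23.0000]
BᵀPA = [18.7500 18.7500]
K = S⁻¹·BᵀPA = [0.8152 0.8152]
A−BK = [-0.7228 -0.7228; 3.2228 3.2228]
AᵀP(A−BK) = [50.9647 50.9647; 50.9647 50.9647]
P' = Q + AᵀP(A−BK) = [55.2147 44.9647; 44.9647 59.9647]
tr(P') = 115.1793

0.8152 0.8152


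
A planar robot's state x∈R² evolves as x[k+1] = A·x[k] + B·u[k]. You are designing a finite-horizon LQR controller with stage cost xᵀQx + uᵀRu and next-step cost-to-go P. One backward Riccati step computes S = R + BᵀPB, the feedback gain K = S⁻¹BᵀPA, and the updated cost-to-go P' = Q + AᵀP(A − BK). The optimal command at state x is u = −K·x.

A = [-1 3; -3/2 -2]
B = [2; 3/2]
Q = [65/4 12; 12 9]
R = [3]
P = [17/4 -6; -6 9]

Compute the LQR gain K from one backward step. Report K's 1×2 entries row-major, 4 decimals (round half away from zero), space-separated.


BᵀP = [-0.5000 1.5000]
S = R + BᵀPB = [3] + [1.2500] = [4.2500]
BᵀPA = [-1.7500 -4.5000]
K = S⁻¹·BᵀPA = [-0.4118 -1.0588]
A−BK = [-0.1765 5.1176; -0.8824 -0.4118]
AᵀP(A−BK) = [5.7794 27.3971; 27.3971 141.4853]
P' = Q + AᵀP(A−BK) = [22.0294 39.3971; 39.3971 150.4853]
tr(P') = 172.5147

-0.4118 -1.0588


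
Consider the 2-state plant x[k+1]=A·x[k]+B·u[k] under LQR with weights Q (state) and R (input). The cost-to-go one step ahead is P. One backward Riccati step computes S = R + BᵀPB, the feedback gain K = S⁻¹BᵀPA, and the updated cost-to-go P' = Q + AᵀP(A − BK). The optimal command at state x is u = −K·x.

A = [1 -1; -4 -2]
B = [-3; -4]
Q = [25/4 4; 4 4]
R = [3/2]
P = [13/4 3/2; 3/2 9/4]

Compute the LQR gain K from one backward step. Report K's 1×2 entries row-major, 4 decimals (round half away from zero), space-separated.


BᵀP = [-15.7500 -13.5000]
S = R + BᵀPB = [3/2] + [101.2500] = [102.7500]
BᵀPA = [38.2500 42.7500]
K = S⁻¹·BᵀPA = [0.3723 0.4161]
A−BK = [2.1168 0.2482; -2.5109 -0.3358]
AᵀP(A−BK) = [13.0109 1.8358; 1.8358 0.4635]
P' = Q + AᵀP(A−BK) = [19.2609 5.8358; 5.8358 4.4635]
tr(P') = 23.7245

0.3723 0.4161


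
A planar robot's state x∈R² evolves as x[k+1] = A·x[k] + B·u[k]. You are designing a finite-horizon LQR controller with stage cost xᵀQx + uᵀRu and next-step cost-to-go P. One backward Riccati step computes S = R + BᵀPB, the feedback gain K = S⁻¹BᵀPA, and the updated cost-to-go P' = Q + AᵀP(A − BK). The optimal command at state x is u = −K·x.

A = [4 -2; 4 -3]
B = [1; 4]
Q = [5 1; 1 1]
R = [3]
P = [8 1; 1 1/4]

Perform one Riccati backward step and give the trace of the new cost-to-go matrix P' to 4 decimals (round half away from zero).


40.7717

BᵀP = [12.0000 2.0000]
S = R + BᵀPB = [3] + [20.0000] = [23.0000]
BᵀPA = [56.0000 -30.0000]
K = S⁻¹·BᵀPA = [2.4348 -1.3043]
A−BK = [1.5652 -0.6957; -5.7391 2.2174]
AᵀP(A−BK) = [27.6522 -13.9565; -13.9565 7.1196]
P' = Q + AᵀP(A−BK) = [32.6522 -12.9565; -12.9565 8.1196]
tr(P') = 40.7717


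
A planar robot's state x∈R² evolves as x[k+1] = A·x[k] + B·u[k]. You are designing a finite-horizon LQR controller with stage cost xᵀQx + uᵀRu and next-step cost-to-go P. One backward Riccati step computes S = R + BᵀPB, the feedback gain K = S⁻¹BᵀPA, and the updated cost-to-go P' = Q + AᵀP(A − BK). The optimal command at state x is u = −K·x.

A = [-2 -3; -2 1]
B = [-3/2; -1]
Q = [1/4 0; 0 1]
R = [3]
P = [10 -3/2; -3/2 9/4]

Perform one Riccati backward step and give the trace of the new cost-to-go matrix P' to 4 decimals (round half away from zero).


37.5968

BᵀP = [-13.5000 0.0000]
S = R + BᵀPB = [3] + [20.2500] = [23.2500]
BᵀPA = [27.0000 40.5000]
K = S⁻¹·BᵀPA = [1.1613 1.7419]
A−BK = [-0.2581 -0.3871; -0.8387 2.7419]
AᵀP(A−BK) = [5.6452 2.4677; 2.4677 30.7016]
P' = Q + AᵀP(A−BK) = [5.8952 2.4677; 2.4677 31.7016]
tr(P') = 37.5968


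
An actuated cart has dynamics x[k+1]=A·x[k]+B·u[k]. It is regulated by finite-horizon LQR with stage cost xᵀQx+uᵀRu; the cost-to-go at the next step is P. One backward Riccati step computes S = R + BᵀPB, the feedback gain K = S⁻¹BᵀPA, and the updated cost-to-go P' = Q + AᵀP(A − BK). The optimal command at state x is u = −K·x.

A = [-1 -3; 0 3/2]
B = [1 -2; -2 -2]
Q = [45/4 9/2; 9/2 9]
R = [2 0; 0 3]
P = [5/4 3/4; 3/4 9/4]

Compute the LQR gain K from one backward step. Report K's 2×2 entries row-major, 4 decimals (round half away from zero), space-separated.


-0.1765 -0.9151 0.2353 0.4487

BᵀP = [-0.2500 -3.7500; -4.0000 -6.0000]
S = R + BᵀPB = [2 0; 0 3] + [7.2500 8.0000; 8.0000 20.0000] = [9.2500 8.0000; 8.0000 23.0000]
BᵀPA = [0.2500 -4.8750; 4.0000 3.0000]
K = S⁻¹·BᵀPA = [-0.1765 -0.9151; 0.2353 0.4487]
A−BK = [-0.3529 -1.1874; 0.1176 0.5672]
AᵀP(A−BK) = [0.3529 1.0588; 1.0588 3.7550]
P' = Q + AᵀP(A−BK) = [11.6029 5.5588; 5.5588 12.7550]
tr(P') = 24.3580


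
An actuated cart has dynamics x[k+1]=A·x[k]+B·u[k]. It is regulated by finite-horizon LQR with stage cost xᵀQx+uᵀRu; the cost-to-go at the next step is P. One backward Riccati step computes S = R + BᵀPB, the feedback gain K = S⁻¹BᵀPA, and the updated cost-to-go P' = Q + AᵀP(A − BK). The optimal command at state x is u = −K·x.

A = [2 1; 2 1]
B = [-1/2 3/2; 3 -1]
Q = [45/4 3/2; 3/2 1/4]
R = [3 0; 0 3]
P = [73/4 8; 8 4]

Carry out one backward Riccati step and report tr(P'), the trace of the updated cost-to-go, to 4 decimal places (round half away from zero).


27.3674

BᵀP = [14.8750 8.0000; 19.3750 8.0000]
S = R + BᵀPB = [3 0; 0 3] + [16.5625 14.3125; 14.3125 21.0625] = [19.5625 14.3125; 14.3125 24.0625]
BᵀPA = [45.7500 22.8750; 54.7500 27.3750]
K = S⁻¹·BᵀPA = [1.1932 0.5966; 1.5656 0.7828]
A−BK = [0.2482 0.1241; -0.0141 -0.0071]
AᵀP(A−BK) = [12.6939 6.3470; 6.3470 3.1735]
P' = Q + AᵀP(A−BK) = [23.9439 7.8470; 7.8470 3.4235]
tr(P') = 27.3674


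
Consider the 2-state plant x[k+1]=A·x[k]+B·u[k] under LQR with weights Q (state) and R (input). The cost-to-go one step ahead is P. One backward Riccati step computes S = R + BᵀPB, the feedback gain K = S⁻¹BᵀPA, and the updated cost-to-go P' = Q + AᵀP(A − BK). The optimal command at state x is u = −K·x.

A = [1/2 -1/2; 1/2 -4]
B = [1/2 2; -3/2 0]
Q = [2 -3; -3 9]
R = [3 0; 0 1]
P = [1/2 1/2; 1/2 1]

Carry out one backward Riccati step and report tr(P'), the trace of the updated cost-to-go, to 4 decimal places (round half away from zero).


BᵀP = [-0.5000 -1.2500; 1.0000 1.0000]
S = R + BᵀPB = [3 0; 0 1] + [1.6250 -1.0000; -1.0000 2.0000] = [4.6250 -1.0000; -1.0000 3.0000]
BᵀPA = [-0.8750 5.2500; 1.0000 -4.5000]
K = S⁻¹·BᵀPA = [-0.1262 0.8738; 0.2913 -1.2087]
A−BK = [-0.0194 1.4806; 0.3107 -2.6893]
AᵀP(A−BK) = [0.2233 -1.2767; -1.2767 8.0983]
P' = Q + AᵀP(A−BK) = [2.2233 -4.2767; -4.2767 17.0983]
tr(P') = 19.3216

19.3216


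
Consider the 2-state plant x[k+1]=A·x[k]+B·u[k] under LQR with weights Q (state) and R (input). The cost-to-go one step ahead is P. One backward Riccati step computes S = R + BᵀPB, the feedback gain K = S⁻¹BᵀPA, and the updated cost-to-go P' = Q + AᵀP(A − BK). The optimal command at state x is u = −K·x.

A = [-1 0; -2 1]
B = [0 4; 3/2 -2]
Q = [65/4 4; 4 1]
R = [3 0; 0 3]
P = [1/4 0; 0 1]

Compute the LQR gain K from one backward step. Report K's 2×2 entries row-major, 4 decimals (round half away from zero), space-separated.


-0.4923 0.2154 0.1385 -0.1231

BᵀP = [0.0000 1.5000; 1.0000 -2.0000]
S = R + BᵀPB = [3 0; 0 3] + [2.2500 -3.0000; -3.0000 8.0000] = [5.2500 -3.0000; -3.0000 11.0000]
BᵀPA = [-3.0000 1.5000; 3.0000 -2.0000]
K = S⁻¹·BᵀPA = [-0.4923 0.2154; 0.1385 -0.1231]
A−BK = [-1.5538 0.4923; -0.9846 0.4308]
AᵀP(A−BK) = [2.3577 -0.9846; -0.9846 0.4308]
P' = Q + AᵀP(A−BK) = [18.6077 3.0154; 3.0154 1.4308]
tr(P') = 20.0385


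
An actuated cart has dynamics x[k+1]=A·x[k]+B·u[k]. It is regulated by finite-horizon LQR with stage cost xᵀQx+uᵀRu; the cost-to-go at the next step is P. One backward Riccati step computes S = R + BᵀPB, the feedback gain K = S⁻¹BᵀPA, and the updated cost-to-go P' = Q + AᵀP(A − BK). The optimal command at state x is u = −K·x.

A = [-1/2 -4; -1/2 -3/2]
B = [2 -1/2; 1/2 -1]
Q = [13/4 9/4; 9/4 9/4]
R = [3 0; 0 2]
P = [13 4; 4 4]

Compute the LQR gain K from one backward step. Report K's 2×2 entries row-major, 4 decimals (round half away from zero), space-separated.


-0.1976 -1.6866 0.2647 0.7941

BᵀP = [28.0000 10.0000; -10.5000 -6.0000]
S = R + BᵀPB = [3 0; 0 2] + [61.0000 -24.0000; -24.0000 11.2500] = [64.0000 -24.0000; -24.0000 13.2500]
BᵀPA = [-19.0000 -127.0000; 8.2500 51.0000]
K = S⁻¹·BᵀPA = [-0.1976 -1.6866; 0.2647 0.7941]
A−BK = [0.0276 -0.2298; -0.1365 0.1374]
AᵀP(A−BK) = [0.3116 1.4035; 1.4035 10.3042]
P' = Q + AᵀP(A−BK) = [3.5616 3.6535; 3.6535 12.5542]
tr(P') = 16.1158
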